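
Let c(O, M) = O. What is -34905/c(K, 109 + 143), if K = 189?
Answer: -11635/63 ≈ -184.68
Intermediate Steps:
-34905/c(K, 109 + 143) = -34905/189 = -34905*1/189 = -11635/63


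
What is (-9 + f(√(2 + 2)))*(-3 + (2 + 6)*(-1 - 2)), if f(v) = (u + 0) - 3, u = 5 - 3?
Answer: 270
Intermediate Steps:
u = 2
f(v) = -1 (f(v) = (2 + 0) - 3 = 2 - 3 = -1)
(-9 + f(√(2 + 2)))*(-3 + (2 + 6)*(-1 - 2)) = (-9 - 1)*(-3 + (2 + 6)*(-1 - 2)) = -10*(-3 + 8*(-3)) = -10*(-3 - 24) = -10*(-27) = 270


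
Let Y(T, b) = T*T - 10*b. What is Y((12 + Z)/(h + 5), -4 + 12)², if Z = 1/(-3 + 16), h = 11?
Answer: 11809332933841/1871773696 ≈ 6309.2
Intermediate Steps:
Z = 1/13 ≈ 0.076923
Y(T, b) = T² - 10*b
Y((12 + Z)/(h + 5), -4 + 12)² = (((12 + 1/13)/(11 + 5))² - 10*(-4 + 12))² = (((157/13)/16)² - 10*8)² = (((157/13)*(1/16))² - 80)² = ((157/208)² - 80)² = (24649/43264 - 80)² = (-3436471/43264)² = 11809332933841/1871773696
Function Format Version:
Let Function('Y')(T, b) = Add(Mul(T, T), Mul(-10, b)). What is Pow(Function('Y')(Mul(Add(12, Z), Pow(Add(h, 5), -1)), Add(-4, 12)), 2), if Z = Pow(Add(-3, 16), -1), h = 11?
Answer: Rational(11809332933841, 1871773696) ≈ 6309.2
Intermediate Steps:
Z = Rational(1, 13) (Z = Pow(13, -1) = Rational(1, 13) ≈ 0.076923)
Function('Y')(T, b) = Add(Pow(T, 2), Mul(-10, b))
Pow(Function('Y')(Mul(Add(12, Z), Pow(Add(h, 5), -1)), Add(-4, 12)), 2) = Pow(Add(Pow(Mul(Add(12, Rational(1, 13)), Pow(Add(11, 5), -1)), 2), Mul(-10, Add(-4, 12))), 2) = Pow(Add(Pow(Mul(Rational(157, 13), Pow(16, -1)), 2), Mul(-10, 8)), 2) = Pow(Add(Pow(Mul(Rational(157, 13), Rational(1, 16)), 2), -80), 2) = Pow(Add(Pow(Rational(157, 208), 2), -80), 2) = Pow(Add(Rational(24649, 43264), -80), 2) = Pow(Rational(-3436471, 43264), 2) = Rational(11809332933841, 1871773696)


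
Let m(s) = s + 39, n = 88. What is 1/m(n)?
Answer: 1/127 ≈ 0.0078740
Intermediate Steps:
m(s) = 39 + s
1/m(n) = 1/(39 + 88) = 1/127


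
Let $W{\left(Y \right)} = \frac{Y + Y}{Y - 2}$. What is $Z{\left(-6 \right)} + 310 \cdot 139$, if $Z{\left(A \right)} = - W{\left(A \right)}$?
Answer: $\frac{86177}{2} \approx 43089.0$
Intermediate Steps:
$W{\left(Y \right)} = \frac{2 Y}{-2 + Y}$
$Z{\left(A \right)} = - \frac{2 A}{-2 + A}$
$Z{\left(-6 \right)} + 310 \cdot 139 = \left(-2\right) \left(-6\right) \frac{1}{-2 - 6} + 310 \cdot 139 = \left(-2\right) \left(-6\right) \frac{1}{-8} + 43090 = \left(-2\right) \left(-6\right) \left(- \frac{1}{8}\right) + 43090 = - \frac{3}{2} + 43090 = \frac{86177}{2}$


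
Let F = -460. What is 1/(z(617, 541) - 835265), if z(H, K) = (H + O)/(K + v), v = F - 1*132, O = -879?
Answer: -51/42598253 ≈ -1.1972e-6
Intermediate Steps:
v = -592 (v = -460 - 1*132 = -460 - 132 = -592)
z(H, K) = (-879 + H)/(-592 + K) (z(H, K) = (H - 879)/(K - 592) = (-879 + H)/(-592 + K))
1/(z(617, 541) - 835265) = 1/((-879 + 617)/(-592 + 541) - 835265) = 1/(-262/(-51) - 835265) = 1/(-1/51*(-262) - 835265) = 1/(262/51 - 835265) = 1/(-42598253/51) = -51/42598253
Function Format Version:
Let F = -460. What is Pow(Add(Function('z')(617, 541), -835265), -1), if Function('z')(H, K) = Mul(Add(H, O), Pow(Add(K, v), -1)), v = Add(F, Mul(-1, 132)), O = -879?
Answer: Rational(-51, 42598253) ≈ -1.1972e-6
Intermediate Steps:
v = -592 (v = Add(-460, Mul(-1, 132)) = Add(-460, -132) = -592)
Function('z')(H, K) = Mul(Pow(Add(-592, K), -1), Add(-879, H)) (Function('z')(H, K) = Mul(Add(H, -879), Pow(Add(K, -592), -1)) = Mul(Add(-879, H), Pow(Add(-592, K), -1)) = Mul(Pow(Add(-592, K), -1), Add(-879, H)))
Pow(Add(Function('z')(617, 541), -835265), -1) = Pow(Add(Mul(Pow(Add(-592, 541), -1), Add(-879, 617)), -835265), -1) = Pow(Add(Mul(Pow(-51, -1), -262), -835265), -1) = Pow(Add(Mul(Rational(-1, 51), -262), -835265), -1) = Pow(Add(Rational(262, 51), -835265), -1) = Pow(Rational(-42598253, 51), -1) = Rational(-51, 42598253)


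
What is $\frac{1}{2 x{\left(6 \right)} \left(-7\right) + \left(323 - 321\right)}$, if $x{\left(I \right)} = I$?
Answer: $- \frac{1}{82} \approx -0.012195$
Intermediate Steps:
$\frac{1}{2 x{\left(6 \right)} \left(-7\right) + \left(323 - 321\right)} = \frac{1}{2 \cdot 6 \left(-7\right) + \left(323 - 321\right)} = \frac{1}{12 \left(-7\right) + 2} = \frac{1}{-84 + 2} = \frac{1}{-82} = - \frac{1}{82}$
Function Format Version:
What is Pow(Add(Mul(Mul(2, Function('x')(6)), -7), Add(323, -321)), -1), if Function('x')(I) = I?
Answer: Rational(-1, 82) ≈ -0.012195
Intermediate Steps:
Pow(Add(Mul(Mul(2, Function('x')(6)), -7), Add(323, -321)), -1) = Pow(Add(Mul(Mul(2, 6), -7), Add(323, -321)), -1) = Pow(Add(Mul(12, -7), 2), -1) = Pow(Add(-84, 2), -1) = Pow(-82, -1) = Rational(-1, 82)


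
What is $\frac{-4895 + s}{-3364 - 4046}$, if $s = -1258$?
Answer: $\frac{2051}{2470} \approx 0.83036$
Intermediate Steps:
$\frac{-4895 + s}{-3364 - 4046} = \frac{-4895 - 1258}{-3364 - 4046} = - \frac{6153}{-7410} = \left(-6153\right) \left(- \frac{1}{7410}\right) = \frac{2051}{2470}$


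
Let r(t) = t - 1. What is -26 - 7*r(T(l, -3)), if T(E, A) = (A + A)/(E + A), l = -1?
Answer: -59/2 ≈ -29.500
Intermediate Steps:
T(E, A) = 2*A/(A + E) (T(E, A) = (2*A)/(A + E) = 2*A/(A + E))
r(t) = -1 + t
-26 - 7*r(T(l, -3)) = -26 - 7*(-1 + 2*(-3)/(-3 - 1)) = -26 - 7*(-1 + 2*(-3)/(-4)) = -26 - 7*(-1 + 2*(-3)*(-1/4)) = -26 - 7*(-1 + 3/2) = -26 - 7*1/2 = -26 - 7/2 = -59/2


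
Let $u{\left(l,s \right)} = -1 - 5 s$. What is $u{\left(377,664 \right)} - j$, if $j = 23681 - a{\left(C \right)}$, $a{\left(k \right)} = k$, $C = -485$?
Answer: $-27487$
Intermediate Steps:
$j = 24166$ ($j = 23681 - -485 = 23681 + 485 = 24166$)
$u{\left(377,664 \right)} - j = \left(-1 - 3320\right) - 24166 = -3321 - 24166 = -27487$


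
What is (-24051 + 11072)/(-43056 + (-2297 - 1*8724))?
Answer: 12979/54077 ≈ 0.24001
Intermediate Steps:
(-24051 + 11072)/(-43056 + (-2297 - 1*8724)) = -12979/(-43056 + (-2297 - 8724)) = -12979/(-43056 - 11021) = -12979/(-54077) = -12979*(-1/54077) = 12979/54077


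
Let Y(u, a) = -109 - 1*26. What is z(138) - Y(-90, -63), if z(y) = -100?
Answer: 35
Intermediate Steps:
Y(u, a) = -135 (Y(u, a) = -109 - 26 = -135)
z(138) - Y(-90, -63) = -100 - 1*(-135) = -100 + 135 = 35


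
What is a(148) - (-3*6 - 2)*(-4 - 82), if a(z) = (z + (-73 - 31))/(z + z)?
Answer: -127269/74 ≈ -1719.9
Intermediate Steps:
a(z) = (-104 + z)/(2*z) (a(z) = (z - 104)/((2*z)) = (-104 + z)*(1/(2*z)) = (-104 + z)/(2*z))
a(148) - (-3*6 - 2)*(-4 - 82) = (½)*(-104 + 148)/148 - (-3*6 - 2)*(-4 - 82) = (½)*(1/148)*44 - (-18 - 2)*(-86) = 11/74 - (-20)*(-86) = 11/74 - 1*1720 = 11/74 - 1720 = -127269/74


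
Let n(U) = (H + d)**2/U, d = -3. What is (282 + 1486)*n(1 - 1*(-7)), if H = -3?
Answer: 7956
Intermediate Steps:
n(U) = 36/U (n(U) = (-3 - 3)**2/U = (-6)**2/U = 36/U)
(282 + 1486)*n(1 - 1*(-7)) = (282 + 1486)*(36/(1 - 1*(-7))) = 1768*(36/(1 + 7)) = 1768*(36/8) = 1768*(36*(1/8)) = 1768*(9/2) = 7956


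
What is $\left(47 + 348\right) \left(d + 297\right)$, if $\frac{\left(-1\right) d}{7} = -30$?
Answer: $200265$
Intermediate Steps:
$d = 210$ ($d = \left(-7\right) \left(-30\right) = 210$)
$\left(47 + 348\right) \left(d + 297\right) = \left(47 + 348\right) \left(210 + 297\right) = 395 \cdot 507 = 200265$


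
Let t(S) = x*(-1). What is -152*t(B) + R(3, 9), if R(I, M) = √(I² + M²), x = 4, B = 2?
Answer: 608 + 3*√10 ≈ 617.49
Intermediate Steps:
t(S) = -4 (t(S) = 4*(-1) = -4)
-152*t(B) + R(3, 9) = -152*(-4) + √(3² + 9²) = 608 + √(9 + 81) = 608 + √90 = 608 + 3*√10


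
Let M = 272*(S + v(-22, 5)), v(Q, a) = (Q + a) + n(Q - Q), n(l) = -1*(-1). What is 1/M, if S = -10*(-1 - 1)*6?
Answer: 1/28288 ≈ 3.5351e-5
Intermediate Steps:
n(l) = 1
v(Q, a) = 1 + Q + a (v(Q, a) = (Q + a) + 1 = 1 + Q + a)
S = 120 (S = -(-20)*6 = -10*(-12) = 120)
M = 28288 (M = 272*(120 + (1 - 22 + 5)) = 272*(120 - 16) = 272*104 = 28288)
1/M = 1/28288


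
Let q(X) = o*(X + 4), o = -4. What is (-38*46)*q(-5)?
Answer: -6992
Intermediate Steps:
q(X) = -16 - 4*X (q(X) = -4*(X + 4) = -4*(4 + X) = -16 - 4*X)
(-38*46)*q(-5) = (-38*46)*(-16 - 4*(-5)) = -1748*(-16 + 20) = -1748*4 = -6992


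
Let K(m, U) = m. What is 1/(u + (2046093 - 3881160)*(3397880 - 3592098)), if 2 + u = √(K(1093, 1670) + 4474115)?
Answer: 89100760651/31755782194347158656402 - √1118802/63511564388694317312804 ≈ 2.8058e-12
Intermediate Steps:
u = -2 + 2*√1118802 (u = -2 + √(1093 + 4474115) = -2 + √4475208 = -2 + 2*√1118802 ≈ 2113.5)
1/(u + (2046093 - 3881160)*(3397880 - 3592098)) = 1/((-2 + 2*√1118802) + (2046093 - 3881160)*(3397880 - 3592098)) = 1/((-2 + 2*√1118802) - 1835067*(-194218)) = 1/((-2 + 2*√1118802) + 356403042606) = 1/(356403042604 + 2*√1118802)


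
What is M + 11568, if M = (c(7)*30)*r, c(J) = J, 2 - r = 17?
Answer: 8418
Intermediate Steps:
r = -15 (r = 2 - 1*17 = 2 - 17 = -15)
M = -3150 (M = (7*30)*(-15) = 210*(-15) = -3150)
M + 11568 = -3150 + 11568 = 8418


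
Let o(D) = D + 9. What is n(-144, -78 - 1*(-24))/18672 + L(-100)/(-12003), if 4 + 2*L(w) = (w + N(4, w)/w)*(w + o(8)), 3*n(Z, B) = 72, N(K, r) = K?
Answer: -13401802/38909725 ≈ -0.34443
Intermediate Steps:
n(Z, B) = 24 (n(Z, B) = (1/3)*72 = 24)
o(D) = 9 + D
L(w) = -2 + (17 + w)*(w + 4/w)/2 (L(w) = -2 + ((w + 4/w)*(w + (9 + 8)))/2 = -2 + ((w + 4/w)*(w + 17))/2 = -2 + ((w + 4/w)*(17 + w))/2 = -2 + ((17 + w)*(w + 4/w))/2 = -2 + (17 + w)*(w + 4/w)/2)
n(-144, -78 - 1*(-24))/18672 + L(-100)/(-12003) = 24/18672 + ((1/2)*(68 + (-100)**2*(17 - 100))/(-100))/(-12003) = 24*(1/18672) + ((1/2)*(-1/100)*(68 + 10000*(-83)))*(-1/12003) = 1/778 + ((1/2)*(-1/100)*(68 - 830000))*(-1/12003) = 1/778 + ((1/2)*(-1/100)*(-829932))*(-1/12003) = 1/778 + (207483/50)*(-1/12003) = 1/778 - 69161/200050 = -13401802/38909725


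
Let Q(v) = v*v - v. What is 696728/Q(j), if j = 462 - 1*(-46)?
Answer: 174182/64389 ≈ 2.7052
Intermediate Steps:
j = 508 (j = 462 + 46 = 508)
Q(v) = v² - v
696728/Q(j) = 696728/((508*(-1 + 508))) = 696728/((508*507)) = 696728/257556 = 696728*(1/257556) = 174182/64389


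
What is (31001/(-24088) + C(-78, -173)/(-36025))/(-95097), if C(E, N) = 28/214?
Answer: 39833038969/2943296889968600 ≈ 1.3533e-5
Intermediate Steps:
C(E, N) = 14/107 (C(E, N) = 28*(1/214) = 14/107)
(31001/(-24088) + C(-78, -173)/(-36025))/(-95097) = (31001/(-24088) + (14/107)/(-36025))/(-95097) = (31001*(-1/24088) + (14/107)*(-1/36025))*(-1/95097) = (-31001/24088 - 14/3854675)*(-1/95097) = -119499116907/92851411400*(-1/95097) = 39833038969/2943296889968600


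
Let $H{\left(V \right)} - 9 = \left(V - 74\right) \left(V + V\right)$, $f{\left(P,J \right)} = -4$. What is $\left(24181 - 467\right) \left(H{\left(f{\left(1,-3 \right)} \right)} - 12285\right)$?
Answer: $-276315528$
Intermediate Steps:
$H{\left(V \right)} = 9 + 2 V \left(-74 + V\right)$ ($H{\left(V \right)} = 9 + \left(V - 74\right) \left(V + V\right) = 9 + \left(-74 + V\right) 2 V = 9 + 2 V \left(-74 + V\right)$)
$\left(24181 - 467\right) \left(H{\left(f{\left(1,-3 \right)} \right)} - 12285\right) = \left(24181 - 467\right) \left(\left(9 - -592 + 2 \left(-4\right)^{2}\right) - 12285\right) = 23714 \left(\left(9 + 592 + 2 \cdot 16\right) - 12285\right) = 23714 \left(\left(9 + 592 + 32\right) - 12285\right) = 23714 \left(633 - 12285\right) = 23714 \left(-11652\right) = -276315528$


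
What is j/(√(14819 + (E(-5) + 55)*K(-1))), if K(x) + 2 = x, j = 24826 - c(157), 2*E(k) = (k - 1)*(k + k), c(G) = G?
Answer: 24669*√3641/7282 ≈ 204.41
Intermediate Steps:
E(k) = k*(-1 + k) (E(k) = ((k - 1)*(k + k))/2 = ((-1 + k)*(2*k))/2 = (2*k*(-1 + k))/2 = k*(-1 + k))
j = 24669 (j = 24826 - 1*157 = 24826 - 157 = 24669)
K(x) = -2 + x
j/(√(14819 + (E(-5) + 55)*K(-1))) = 24669/(√(14819 + (-5*(-1 - 5) + 55)*(-2 - 1))) = 24669/(√(14819 + (-5*(-6) + 55)*(-3))) = 24669/(√(14819 + (30 + 55)*(-3))) = 24669/(√(14819 + 85*(-3))) = 24669/(√(14819 - 255)) = 24669/(√14564) = 24669/((2*√3641)) = 24669*(√3641/7282) = 24669*√3641/7282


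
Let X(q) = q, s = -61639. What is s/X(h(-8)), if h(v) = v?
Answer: 61639/8 ≈ 7704.9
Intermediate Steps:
s/X(h(-8)) = -61639/(-8) = -61639*(-1/8) = 61639/8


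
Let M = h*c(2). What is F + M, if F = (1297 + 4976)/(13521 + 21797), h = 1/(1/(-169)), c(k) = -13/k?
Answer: 19401548/17659 ≈ 1098.7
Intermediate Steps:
h = -169 (h = 1/(-1/169) = -169)
M = 2197/2 (M = -(-2197)/2 = -169*(-13/2) = 2197/2 ≈ 1098.5)
F = 6273/35318 ≈ 0.17761
F + M = 6273/35318 + 2197/2 = 19401548/17659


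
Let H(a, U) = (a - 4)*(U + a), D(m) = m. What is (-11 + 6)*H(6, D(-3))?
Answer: -30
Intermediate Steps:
H(a, U) = (-4 + a)*(U + a)
(-11 + 6)*H(6, D(-3)) = (-11 + 6)*(6² - 4*(-3) - 4*6 - 3*6) = -5*(36 + 12 - 24 - 18) = -5*6 = -30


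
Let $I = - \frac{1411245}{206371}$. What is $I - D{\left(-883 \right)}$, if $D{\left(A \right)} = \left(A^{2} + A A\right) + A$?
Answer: $- \frac{29239052990}{18761} \approx -1.5585 \cdot 10^{6}$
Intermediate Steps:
$I = - \frac{128295}{18761}$ ($I = \left(-1411245\right) \frac{1}{206371} = - \frac{128295}{18761} \approx -6.8384$)
$D{\left(A \right)} = A + 2 A^{2}$ ($D{\left(A \right)} = \left(A^{2} + A^{2}\right) + A = 2 A^{2} + A = A + 2 A^{2}$)
$I - D{\left(-883 \right)} = - \frac{128295}{18761} - - 883 \left(1 + 2 \left(-883\right)\right) = - \frac{128295}{18761} - - 883 \left(1 - 1766\right) = - \frac{128295}{18761} - \left(-883\right) \left(-1765\right) = - \frac{128295}{18761} - 1558495 = - \frac{29239052990}{18761}$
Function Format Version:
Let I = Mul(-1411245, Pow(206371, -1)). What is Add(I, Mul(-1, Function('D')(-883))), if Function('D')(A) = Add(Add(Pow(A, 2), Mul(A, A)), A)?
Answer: Rational(-29239052990, 18761) ≈ -1.5585e+6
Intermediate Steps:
I = Rational(-128295, 18761) (I = Mul(-1411245, Rational(1, 206371)) = Rational(-128295, 18761) ≈ -6.8384)
Function('D')(A) = Add(A, Mul(2, Pow(A, 2))) (Function('D')(A) = Add(Add(Pow(A, 2), Pow(A, 2)), A) = Add(Mul(2, Pow(A, 2)), A) = Add(A, Mul(2, Pow(A, 2))))
Add(I, Mul(-1, Function('D')(-883))) = Add(Rational(-128295, 18761), Mul(-1, Mul(-883, Add(1, Mul(2, -883))))) = Add(Rational(-128295, 18761), Mul(-1, Mul(-883, Add(1, -1766)))) = Add(Rational(-128295, 18761), Mul(-1, Mul(-883, -1765))) = Add(Rational(-128295, 18761), Mul(-1, 1558495)) = Add(Rational(-128295, 18761), -1558495) = Rational(-29239052990, 18761)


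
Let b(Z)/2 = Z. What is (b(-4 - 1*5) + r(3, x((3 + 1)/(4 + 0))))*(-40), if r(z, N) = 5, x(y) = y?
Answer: 520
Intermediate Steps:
b(Z) = 2*Z
(b(-4 - 1*5) + r(3, x((3 + 1)/(4 + 0))))*(-40) = (2*(-4 - 1*5) + 5)*(-40) = (2*(-4 - 5) + 5)*(-40) = (2*(-9) + 5)*(-40) = (-18 + 5)*(-40) = -13*(-40) = 520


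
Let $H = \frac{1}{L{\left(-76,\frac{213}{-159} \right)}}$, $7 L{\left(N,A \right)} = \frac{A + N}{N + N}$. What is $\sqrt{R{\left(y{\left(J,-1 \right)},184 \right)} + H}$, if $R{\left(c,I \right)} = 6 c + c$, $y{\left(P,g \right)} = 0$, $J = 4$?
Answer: $\frac{2 \sqrt{57787702}}{4099} \approx 3.7091$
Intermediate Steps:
$R{\left(c,I \right)} = 7 c$
$L{\left(N,A \right)} = \frac{A + N}{14 N}$ ($L{\left(N,A \right)} = \frac{\left(A + N\right) \frac{1}{N + N}}{7} = \frac{\left(A + N\right) \frac{1}{2 N}}{7} = \frac{\frac{1}{2} \frac{1}{N} \left(A + N\right)}{7} = \frac{A + N}{14 N}$)
$H = \frac{56392}{4099}$ ($H = \frac{1}{\frac{1}{14} \frac{1}{-76} \left(\frac{213}{-159} - 76\right)} = \frac{1}{\frac{1}{14} \left(- \frac{1}{76}\right) \left(213 \left(- \frac{1}{159}\right) - 76\right)} = \frac{1}{\frac{1}{14} \left(- \frac{1}{76}\right) \left(- \frac{71}{53} - 76\right)} = \frac{1}{\frac{1}{14} \left(- \frac{1}{76}\right) \left(- \frac{4099}{53}\right)} = \frac{1}{\frac{4099}{56392}} = \frac{56392}{4099} \approx 13.758$)
$\sqrt{R{\left(y{\left(J,-1 \right)},184 \right)} + H} = \sqrt{7 \cdot 0 + \frac{56392}{4099}} = \sqrt{0 + \frac{56392}{4099}} = \sqrt{\frac{56392}{4099}} = \frac{2 \sqrt{57787702}}{4099}$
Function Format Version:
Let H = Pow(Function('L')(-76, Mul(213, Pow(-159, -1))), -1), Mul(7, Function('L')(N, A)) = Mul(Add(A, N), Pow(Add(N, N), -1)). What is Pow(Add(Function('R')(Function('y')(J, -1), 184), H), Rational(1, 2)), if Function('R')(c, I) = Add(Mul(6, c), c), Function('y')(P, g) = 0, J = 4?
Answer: Mul(Rational(2, 4099), Pow(57787702, Rational(1, 2))) ≈ 3.7091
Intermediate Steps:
Function('R')(c, I) = Mul(7, c)
Function('L')(N, A) = Mul(Rational(1, 14), Pow(N, -1), Add(A, N)) (Function('L')(N, A) = Mul(Rational(1, 7), Mul(Add(A, N), Pow(Add(N, N), -1))) = Mul(Rational(1, 7), Mul(Add(A, N), Pow(Mul(2, N), -1))) = Mul(Rational(1, 7), Mul(Add(A, N), Mul(Rational(1, 2), Pow(N, -1)))) = Mul(Rational(1, 7), Mul(Rational(1, 2), Pow(N, -1), Add(A, N))) = Mul(Rational(1, 14), Pow(N, -1), Add(A, N)))
H = Rational(56392, 4099) (H = Pow(Mul(Rational(1, 14), Pow(-76, -1), Add(Mul(213, Pow(-159, -1)), -76)), -1) = Pow(Mul(Rational(1, 14), Rational(-1, 76), Add(Mul(213, Rational(-1, 159)), -76)), -1) = Pow(Mul(Rational(1, 14), Rational(-1, 76), Add(Rational(-71, 53), -76)), -1) = Pow(Mul(Rational(1, 14), Rational(-1, 76), Rational(-4099, 53)), -1) = Pow(Rational(4099, 56392), -1) = Rational(56392, 4099) ≈ 13.758)
Pow(Add(Function('R')(Function('y')(J, -1), 184), H), Rational(1, 2)) = Pow(Add(Mul(7, 0), Rational(56392, 4099)), Rational(1, 2)) = Pow(Add(0, Rational(56392, 4099)), Rational(1, 2)) = Pow(Rational(56392, 4099), Rational(1, 2)) = Mul(Rational(2, 4099), Pow(57787702, Rational(1, 2)))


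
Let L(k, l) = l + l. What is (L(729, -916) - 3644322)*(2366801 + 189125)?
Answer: -9319299808604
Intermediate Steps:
L(k, l) = 2*l
(L(729, -916) - 3644322)*(2366801 + 189125) = (2*(-916) - 3644322)*(2366801 + 189125) = (-1832 - 3644322)*2555926 = -3646154*2555926 = -9319299808604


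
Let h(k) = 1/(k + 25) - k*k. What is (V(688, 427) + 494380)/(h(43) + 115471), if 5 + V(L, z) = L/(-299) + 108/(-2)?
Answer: 10050487788/2310162803 ≈ 4.3506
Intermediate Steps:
h(k) = 1/(25 + k) - k²
V(L, z) = -59 - L/299 (V(L, z) = -5 + (L/(-299) + 108/(-2)) = -5 + (L*(-1/299) + 108*(-½)) = -5 + (-L/299 - 54) = -5 + (-54 - L/299) = -59 - L/299)
(V(688, 427) + 494380)/(h(43) + 115471) = ((-59 - 1/299*688) + 494380)/((1 - 1*43³ - 25*43²)/(25 + 43) + 115471) = ((-59 - 688/299) + 494380)/((1 - 1*79507 - 25*1849)/68 + 115471) = (-18329/299 + 494380)/((1 - 79507 - 46225)/68 + 115471) = 147801291/(299*((1/68)*(-125731) + 115471)) = 147801291/(299*(-125731/68 + 115471)) = 147801291/(299*(7726297/68)) = (147801291/299)*(68/7726297) = 10050487788/2310162803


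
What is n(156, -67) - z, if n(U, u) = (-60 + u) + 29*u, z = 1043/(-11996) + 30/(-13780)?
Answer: -17108318459/8265244 ≈ -2069.9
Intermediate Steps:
z = -736621/8265244 (z = 1043*(-1/11996) + 30*(-1/13780) = -1043/11996 - 3/1378 = -736621/8265244 ≈ -0.089123)
n(U, u) = -60 + 30*u
n(156, -67) - z = (-60 + 30*(-67)) - 1*(-736621/8265244) = (-60 - 2010) + 736621/8265244 = -2070 + 736621/8265244 = -17108318459/8265244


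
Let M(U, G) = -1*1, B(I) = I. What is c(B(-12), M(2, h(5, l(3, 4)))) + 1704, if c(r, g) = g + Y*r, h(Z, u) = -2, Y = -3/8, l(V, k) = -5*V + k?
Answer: 3415/2 ≈ 1707.5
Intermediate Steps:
l(V, k) = k - 5*V
Y = -3/8 (Y = -3*1/8 = -3/8 ≈ -0.37500)
M(U, G) = -1
c(r, g) = g - 3*r/8
c(B(-12), M(2, h(5, l(3, 4)))) + 1704 = (-1 - 3/8*(-12)) + 1704 = (-1 + 9/2) + 1704 = 7/2 + 1704 = 3415/2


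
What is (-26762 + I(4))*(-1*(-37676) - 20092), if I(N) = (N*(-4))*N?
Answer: -471708384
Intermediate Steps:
I(N) = -4*N**2 (I(N) = (-4*N)*N = -4*N**2)
(-26762 + I(4))*(-1*(-37676) - 20092) = (-26762 - 4*4**2)*(-1*(-37676) - 20092) = (-26762 - 4*16)*(37676 - 20092) = (-26762 - 64)*17584 = -26826*17584 = -471708384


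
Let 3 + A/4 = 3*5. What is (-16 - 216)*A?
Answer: -11136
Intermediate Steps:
A = 48 (A = -12 + 4*(3*5) = -12 + 4*15 = -12 + 60 = 48)
(-16 - 216)*A = (-16 - 216)*48 = -232*48 = -11136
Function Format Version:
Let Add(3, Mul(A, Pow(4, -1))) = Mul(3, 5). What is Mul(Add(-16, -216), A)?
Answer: -11136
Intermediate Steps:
A = 48 (A = Add(-12, Mul(4, Mul(3, 5))) = Add(-12, Mul(4, 15)) = Add(-12, 60) = 48)
Mul(Add(-16, -216), A) = Mul(Add(-16, -216), 48) = Mul(-232, 48) = -11136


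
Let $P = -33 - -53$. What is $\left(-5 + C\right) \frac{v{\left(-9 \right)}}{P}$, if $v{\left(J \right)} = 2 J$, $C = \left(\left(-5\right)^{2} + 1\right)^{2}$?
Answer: $- \frac{6039}{10} \approx -603.9$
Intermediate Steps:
$P = 20$ ($P = -33 + 53 = 20$)
$C = 676$ ($C = \left(25 + 1\right)^{2} = 26^{2} = 676$)
$\left(-5 + C\right) \frac{v{\left(-9 \right)}}{P} = \left(-5 + 676\right) \frac{2 \left(-9\right)}{20} = 671 \left(\left(-18\right) \frac{1}{20}\right) = 671 \left(- \frac{9}{10}\right) = - \frac{6039}{10}$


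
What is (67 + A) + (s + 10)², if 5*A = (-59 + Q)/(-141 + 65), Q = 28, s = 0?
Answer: 63491/380 ≈ 167.08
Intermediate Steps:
A = 31/380 (A = ((-59 + 28)/(-141 + 65))/5 = (-31/(-76))/5 = (-31*(-1/76))/5 = (⅕)*(31/76) = 31/380 ≈ 0.081579)
(67 + A) + (s + 10)² = (67 + 31/380) + (0 + 10)² = 25491/380 + 10² = 25491/380 + 100 = 63491/380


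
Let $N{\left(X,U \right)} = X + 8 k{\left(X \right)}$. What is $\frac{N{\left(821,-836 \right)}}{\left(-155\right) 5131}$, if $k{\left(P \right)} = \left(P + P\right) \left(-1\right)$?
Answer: $\frac{2463}{159061} \approx 0.015485$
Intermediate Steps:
$k{\left(P \right)} = - 2 P$ ($k{\left(P \right)} = 2 P \left(-1\right) = - 2 P$)
$N{\left(X,U \right)} = - 15 X$ ($N{\left(X,U \right)} = X + 8 \left(- 2 X\right) = X - 16 X = - 15 X$)
$\frac{N{\left(821,-836 \right)}}{\left(-155\right) 5131} = \frac{\left(-15\right) 821}{\left(-155\right) 5131} = - \frac{12315}{-795305} = \left(-12315\right) \left(- \frac{1}{795305}\right) = \frac{2463}{159061}$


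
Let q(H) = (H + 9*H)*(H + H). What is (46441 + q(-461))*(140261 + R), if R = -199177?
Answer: -253153862676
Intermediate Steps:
q(H) = 20*H² (q(H) = (10*H)*(2*H) = 20*H²)
(46441 + q(-461))*(140261 + R) = (46441 + 20*(-461)²)*(140261 - 199177) = (46441 + 20*212521)*(-58916) = (46441 + 4250420)*(-58916) = 4296861*(-58916) = -253153862676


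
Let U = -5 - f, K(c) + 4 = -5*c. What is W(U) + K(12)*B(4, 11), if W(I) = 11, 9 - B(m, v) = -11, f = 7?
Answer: -1269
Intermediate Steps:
K(c) = -4 - 5*c
B(m, v) = 20 (B(m, v) = 9 - 1*(-11) = 9 + 11 = 20)
U = -12 (U = -5 - 1*7 = -5 - 7 = -12)
W(U) + K(12)*B(4, 11) = 11 + (-4 - 5*12)*20 = 11 + (-4 - 60)*20 = 11 - 64*20 = 11 - 1280 = -1269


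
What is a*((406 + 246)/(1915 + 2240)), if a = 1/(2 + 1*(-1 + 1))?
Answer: 326/4155 ≈ 0.078460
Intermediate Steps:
a = ½ (a = 1/(2 + 1*0) = 1/(2 + 0) = 1/2 = ½ ≈ 0.50000)
a*((406 + 246)/(1915 + 2240)) = ((406 + 246)/(1915 + 2240))/2 = (652/4155)/2 = (652*(1/4155))/2 = (½)*(652/4155) = 326/4155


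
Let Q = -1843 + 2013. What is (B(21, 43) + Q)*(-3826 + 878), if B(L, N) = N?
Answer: -627924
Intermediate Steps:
Q = 170
(B(21, 43) + Q)*(-3826 + 878) = (43 + 170)*(-3826 + 878) = 213*(-2948) = -627924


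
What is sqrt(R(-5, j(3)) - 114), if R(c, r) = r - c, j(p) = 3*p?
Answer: 10*I ≈ 10.0*I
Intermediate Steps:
sqrt(R(-5, j(3)) - 114) = sqrt((3*3 - 1*(-5)) - 114) = sqrt((9 + 5) - 114) = sqrt(14 - 114) = sqrt(-100) = 10*I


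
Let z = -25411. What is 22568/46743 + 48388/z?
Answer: -1688324836/1187786373 ≈ -1.4214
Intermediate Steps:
22568/46743 + 48388/z = 22568/46743 + 48388/(-25411) = 22568*(1/46743) + 48388*(-1/25411) = 22568/46743 - 48388/25411 = -1688324836/1187786373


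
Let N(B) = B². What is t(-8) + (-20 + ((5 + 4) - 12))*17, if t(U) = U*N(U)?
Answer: -903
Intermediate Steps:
t(U) = U³ (t(U) = U*U² = U³)
t(-8) + (-20 + ((5 + 4) - 12))*17 = (-8)³ + (-20 + ((5 + 4) - 12))*17 = -512 + (-20 + (9 - 12))*17 = -512 + (-20 - 3)*17 = -512 - 23*17 = -512 - 391 = -903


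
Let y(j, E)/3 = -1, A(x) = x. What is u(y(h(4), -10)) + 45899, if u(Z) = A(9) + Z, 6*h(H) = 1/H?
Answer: 45905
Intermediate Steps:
h(H) = 1/(6*H) (h(H) = (1/H)/6 = 1/(6*H))
y(j, E) = -3 (y(j, E) = 3*(-1) = -3)
u(Z) = 9 + Z
u(y(h(4), -10)) + 45899 = (9 - 3) + 45899 = 6 + 45899 = 45905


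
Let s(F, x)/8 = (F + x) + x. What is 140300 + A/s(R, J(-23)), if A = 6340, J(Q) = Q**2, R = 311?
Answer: 384142985/2738 ≈ 1.4030e+5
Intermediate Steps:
s(F, x) = 8*F + 16*x (s(F, x) = 8*((F + x) + x) = 8*(F + 2*x) = 8*F + 16*x)
140300 + A/s(R, J(-23)) = 140300 + 6340/(8*311 + 16*(-23)**2) = 140300 + 6340/(2488 + 16*529) = 140300 + 6340/(2488 + 8464) = 140300 + 6340/10952 = 140300 + 6340*(1/10952) = 140300 + 1585/2738 = 384142985/2738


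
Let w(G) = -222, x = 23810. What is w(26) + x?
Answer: 23588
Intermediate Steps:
w(26) + x = -222 + 23810 = 23588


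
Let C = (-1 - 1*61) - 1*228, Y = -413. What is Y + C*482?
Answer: -140193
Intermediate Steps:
C = -290 (C = (-1 - 61) - 228 = -62 - 228 = -290)
Y + C*482 = -413 - 290*482 = -413 - 139780 = -140193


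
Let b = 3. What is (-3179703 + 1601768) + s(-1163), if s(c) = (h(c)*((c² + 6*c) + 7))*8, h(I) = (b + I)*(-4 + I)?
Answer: 14572501818545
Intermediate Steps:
h(I) = (-4 + I)*(3 + I) (h(I) = (3 + I)*(-4 + I) = (-4 + I)*(3 + I))
s(c) = 8*(-12 + c² - c)*(7 + c² + 6*c) (s(c) = ((-12 + c² - c)*((c² + 6*c) + 7))*8 = ((-12 + c² - c)*(7 + c² + 6*c))*8 = 8*(-12 + c² - c)*(7 + c² + 6*c))
(-3179703 + 1601768) + s(-1163) = (-3179703 + 1601768) + 8*(-12 + (-1163)² - 1*(-1163))*(7 + (-1163)² + 6*(-1163)) = -1577935 + 8*(-12 + 1352569 + 1163)*(7 + 1352569 - 6978) = -1577935 + 8*1353720*1345598 = -1577935 + 14572503396480 = 14572501818545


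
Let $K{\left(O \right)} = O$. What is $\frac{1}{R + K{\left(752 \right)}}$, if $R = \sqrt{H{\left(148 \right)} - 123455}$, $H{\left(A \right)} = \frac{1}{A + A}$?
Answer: $\frac{222592}{203931863} - \frac{2 i \sqrt{2704158246}}{203931863} \approx 0.0010915 - 0.00050999 i$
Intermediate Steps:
$H{\left(A \right)} = \frac{1}{2 A}$
$R = \frac{i \sqrt{2704158246}}{148}$ ($R = \sqrt{\frac{1}{2 \cdot 148} - 123455} = \sqrt{\frac{1}{2} \cdot \frac{1}{148} - 123455} = \sqrt{\frac{1}{296} - 123455} = \sqrt{- \frac{36542679}{296}} = \frac{i \sqrt{2704158246}}{148} \approx 351.36 i$)
$\frac{1}{R + K{\left(752 \right)}} = \frac{1}{\frac{i \sqrt{2704158246}}{148} + 752} = \frac{1}{752 + \frac{i \sqrt{2704158246}}{148}}$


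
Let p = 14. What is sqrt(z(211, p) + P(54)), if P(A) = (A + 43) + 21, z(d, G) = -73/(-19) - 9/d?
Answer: sqrt(1957570646)/4009 ≈ 11.036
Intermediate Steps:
z(d, G) = 73/19 - 9/d (z(d, G) = -73*(-1/19) - 9/d = 73/19 - 9/d)
P(A) = 64 + A (P(A) = (43 + A) + 21 = 64 + A)
sqrt(z(211, p) + P(54)) = sqrt((73/19 - 9/211) + (64 + 54)) = sqrt((73/19 - 9*1/211) + 118) = sqrt((73/19 - 9/211) + 118) = sqrt(15232/4009 + 118) = sqrt(488294/4009) = sqrt(1957570646)/4009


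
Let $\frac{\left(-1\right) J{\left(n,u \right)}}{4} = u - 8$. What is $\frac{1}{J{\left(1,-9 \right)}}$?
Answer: $\frac{1}{68} \approx 0.014706$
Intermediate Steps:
$J{\left(n,u \right)} = 32 - 4 u$ ($J{\left(n,u \right)} = - 4 \left(u - 8\right) = - 4 \left(-8 + u\right) = 32 - 4 u$)
$\frac{1}{J{\left(1,-9 \right)}} = \frac{1}{32 - -36} = \frac{1}{32 + 36} = \frac{1}{68}$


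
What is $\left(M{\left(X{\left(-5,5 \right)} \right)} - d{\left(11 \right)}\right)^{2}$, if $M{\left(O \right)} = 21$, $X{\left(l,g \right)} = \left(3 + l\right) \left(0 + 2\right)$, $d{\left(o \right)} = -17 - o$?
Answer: $2401$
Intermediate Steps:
$X{\left(l,g \right)} = 6 + 2 l$ ($X{\left(l,g \right)} = \left(3 + l\right) 2 = 6 + 2 l$)
$\left(M{\left(X{\left(-5,5 \right)} \right)} - d{\left(11 \right)}\right)^{2} = \left(21 - \left(-17 - 11\right)\right)^{2} = \left(21 - -28\right)^{2} = \left(21 + 28\right)^{2} = 49^{2} = 2401$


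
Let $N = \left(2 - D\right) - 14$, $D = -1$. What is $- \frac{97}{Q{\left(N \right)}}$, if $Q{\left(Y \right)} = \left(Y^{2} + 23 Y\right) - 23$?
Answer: $\frac{97}{155} \approx 0.62581$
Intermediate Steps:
$N = -11$ ($N = \left(2 - -1\right) - 14 = \left(2 + 1\right) - 14 = 3 - 14 = -11$)
$Q{\left(Y \right)} = -23 + Y^{2} + 23 Y$
$- \frac{97}{Q{\left(N \right)}} = - \frac{97}{-23 + \left(-11\right)^{2} + 23 \left(-11\right)} = - \frac{97}{-23 + 121 - 253} = - \frac{97}{-155} = \left(-97\right) \left(- \frac{1}{155}\right) = \frac{97}{155}$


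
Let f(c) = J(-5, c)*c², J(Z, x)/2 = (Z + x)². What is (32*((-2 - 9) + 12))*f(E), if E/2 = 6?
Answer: 451584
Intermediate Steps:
E = 12 (E = 2*6 = 12)
J(Z, x) = 2*(Z + x)²
f(c) = 2*c²*(-5 + c)² (f(c) = (2*(-5 + c)²)*c² = 2*c²*(-5 + c)²)
(32*((-2 - 9) + 12))*f(E) = (32*((-2 - 9) + 12))*(2*12²*(-5 + 12)²) = (32*(-11 + 12))*(2*144*7²) = (32*1)*(2*144*49) = 32*14112 = 451584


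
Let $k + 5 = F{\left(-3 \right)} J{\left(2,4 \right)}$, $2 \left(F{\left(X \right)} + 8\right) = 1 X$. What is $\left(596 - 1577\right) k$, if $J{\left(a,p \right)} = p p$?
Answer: $154017$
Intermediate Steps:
$J{\left(a,p \right)} = p^{2}$
$F{\left(X \right)} = -8 + \frac{X}{2}$ ($F{\left(X \right)} = -8 + \frac{1 X}{2} = -8 + \frac{X}{2}$)
$k = -157$ ($k = -5 + \left(-8 + \frac{1}{2} \left(-3\right)\right) 4^{2} = -5 + \left(-8 - \frac{3}{2}\right) 16 = -5 - 152 = -157$)
$\left(596 - 1577\right) k = \left(596 - 1577\right) \left(-157\right) = \left(-981\right) \left(-157\right) = 154017$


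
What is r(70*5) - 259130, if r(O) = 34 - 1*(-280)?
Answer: -258816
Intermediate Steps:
r(O) = 314 (r(O) = 34 + 280 = 314)
r(70*5) - 259130 = 314 - 259130 = -258816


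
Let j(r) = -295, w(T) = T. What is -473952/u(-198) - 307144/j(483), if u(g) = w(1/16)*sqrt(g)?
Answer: 307144/295 + 1263872*I*sqrt(22)/11 ≈ 1041.2 + 5.3892e+5*I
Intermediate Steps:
u(g) = sqrt(g)/16
-473952/u(-198) - 307144/j(483) = -473952*(-8*I*sqrt(22)/33) - 307144/(-295) = -473952*(-8*I*sqrt(22)/33) - 307144*(-1/295) = -473952*(-8*I*sqrt(22)/33) + 307144/295 = -(-1263872)*I*sqrt(22)/11 + 307144/295 = 1263872*I*sqrt(22)/11 + 307144/295 = 307144/295 + 1263872*I*sqrt(22)/11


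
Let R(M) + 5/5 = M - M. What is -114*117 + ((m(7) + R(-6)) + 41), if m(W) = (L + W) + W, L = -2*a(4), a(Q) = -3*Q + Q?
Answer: -13268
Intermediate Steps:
a(Q) = -2*Q
R(M) = -1 (R(M) = -1 + (M - M) = -1 + 0 = -1)
L = 16 (L = -(-4)*4 = -2*(-8) = 16)
m(W) = 16 + 2*W (m(W) = (16 + W) + W = 16 + 2*W)
-114*117 + ((m(7) + R(-6)) + 41) = -114*117 + (((16 + 2*7) - 1) + 41) = -13338 + (((16 + 14) - 1) + 41) = -13338 + ((30 - 1) + 41) = -13338 + (29 + 41) = -13338 + 70 = -13268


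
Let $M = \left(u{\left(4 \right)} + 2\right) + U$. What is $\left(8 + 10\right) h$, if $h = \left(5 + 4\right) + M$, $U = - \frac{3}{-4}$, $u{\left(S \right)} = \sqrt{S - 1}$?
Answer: $\frac{423}{2} + 18 \sqrt{3} \approx 242.68$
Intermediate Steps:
$u{\left(S \right)} = \sqrt{-1 + S}$
$U = \frac{3}{4}$ ($U = \left(-3\right) \left(- \frac{1}{4}\right) = \frac{3}{4} \approx 0.75$)
$M = \frac{11}{4} + \sqrt{3}$ ($M = \left(\sqrt{-1 + 4} + 2\right) + \frac{3}{4} = \left(\sqrt{3} + 2\right) + \frac{3}{4} = \left(2 + \sqrt{3}\right) + \frac{3}{4} = \frac{11}{4} + \sqrt{3} \approx 4.482$)
$h = \frac{47}{4} + \sqrt{3}$ ($h = \left(5 + 4\right) + \left(\frac{11}{4} + \sqrt{3}\right) = 9 + \left(\frac{11}{4} + \sqrt{3}\right) = \frac{47}{4} + \sqrt{3} \approx 13.482$)
$\left(8 + 10\right) h = \left(8 + 10\right) \left(\frac{47}{4} + \sqrt{3}\right) = 18 \left(\frac{47}{4} + \sqrt{3}\right) = \frac{423}{2} + 18 \sqrt{3}$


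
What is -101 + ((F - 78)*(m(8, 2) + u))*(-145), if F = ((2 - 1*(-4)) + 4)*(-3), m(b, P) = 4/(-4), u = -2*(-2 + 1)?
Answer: 15559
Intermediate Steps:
u = 2 (u = -2*(-1) = 2)
m(b, P) = -1 (m(b, P) = 4*(-1/4) = -1)
F = -30 (F = ((2 + 4) + 4)*(-3) = (6 + 4)*(-3) = 10*(-3) = -30)
-101 + ((F - 78)*(m(8, 2) + u))*(-145) = -101 + ((-30 - 78)*(-1 + 2))*(-145) = -101 - 108*1*(-145) = -101 - 108*(-145) = -101 + 15660 = 15559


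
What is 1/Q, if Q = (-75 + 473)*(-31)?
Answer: -1/12338 ≈ -8.1050e-5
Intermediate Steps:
Q = -12338 (Q = 398*(-31) = -12338)
1/Q = 1/(-12338) = -1/12338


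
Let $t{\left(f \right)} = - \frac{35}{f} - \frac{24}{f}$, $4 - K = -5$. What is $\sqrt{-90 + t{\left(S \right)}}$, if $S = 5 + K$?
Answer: $\frac{i \sqrt{18466}}{14} \approx 9.7064 i$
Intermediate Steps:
$K = 9$ ($K = 4 - -5 = 4 + 5 = 9$)
$S = 14$ ($S = 5 + 9 = 14$)
$t{\left(f \right)} = - \frac{59}{f}$
$\sqrt{-90 + t{\left(S \right)}} = \sqrt{-90 - \frac{59}{14}} = \sqrt{- \frac{1319}{14}} = \frac{i \sqrt{18466}}{14}$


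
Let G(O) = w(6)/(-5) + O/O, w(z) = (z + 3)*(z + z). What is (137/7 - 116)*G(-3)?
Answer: 13905/7 ≈ 1986.4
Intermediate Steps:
w(z) = 2*z*(3 + z) (w(z) = (3 + z)*(2*z) = 2*z*(3 + z))
G(O) = -103/5 (G(O) = (2*6*(3 + 6))/(-5) + O/O = (2*6*9)*(-1/5) + 1 = 108*(-1/5) + 1 = -108/5 + 1 = -103/5)
(137/7 - 116)*G(-3) = (137/7 - 116)*(-103/5) = -675/7*(-103/5) = 13905/7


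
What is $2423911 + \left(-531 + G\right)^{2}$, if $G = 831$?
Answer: $2513911$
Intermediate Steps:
$2423911 + \left(-531 + G\right)^{2} = 2423911 + \left(-531 + 831\right)^{2} = 2423911 + 300^{2} = 2423911 + 90000 = 2513911$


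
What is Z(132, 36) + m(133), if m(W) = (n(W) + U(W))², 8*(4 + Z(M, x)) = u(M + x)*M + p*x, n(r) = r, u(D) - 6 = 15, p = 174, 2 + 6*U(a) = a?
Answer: 903559/36 ≈ 25099.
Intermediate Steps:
U(a) = -⅓ + a/6
u(D) = 21 (u(D) = 6 + 15 = 21)
Z(M, x) = -4 + 21*M/8 + 87*x/4 (Z(M, x) = -4 + (21*M + 174*x)/8 = -4 + (21*M/8 + 87*x/4) = -4 + 21*M/8 + 87*x/4)
m(W) = (-⅓ + 7*W/6)² (m(W) = (W + (-⅓ + W/6))² = (-⅓ + 7*W/6)²)
Z(132, 36) + m(133) = (-4 + (21/8)*132 + (87/4)*36) + (-2 + 7*133)²/36 = (-4 + 693/2 + 783) + (-2 + 931)²/36 = 2251/2 + (1/36)*929² = 2251/2 + (1/36)*863041 = 2251/2 + 863041/36 = 903559/36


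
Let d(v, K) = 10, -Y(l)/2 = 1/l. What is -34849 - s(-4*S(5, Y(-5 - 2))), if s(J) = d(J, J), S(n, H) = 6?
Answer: -34859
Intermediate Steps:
Y(l) = -2/l
s(J) = 10
-34849 - s(-4*S(5, Y(-5 - 2))) = -34849 - 1*10 = -34849 - 10 = -34859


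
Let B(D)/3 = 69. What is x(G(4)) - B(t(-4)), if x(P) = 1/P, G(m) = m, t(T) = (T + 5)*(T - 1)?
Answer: -827/4 ≈ -206.75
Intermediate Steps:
t(T) = (-1 + T)*(5 + T) (t(T) = (5 + T)*(-1 + T) = (-1 + T)*(5 + T))
B(D) = 207 (B(D) = 3*69 = 207)
x(G(4)) - B(t(-4)) = 1/4 - 1*207 = ¼ - 207 = -827/4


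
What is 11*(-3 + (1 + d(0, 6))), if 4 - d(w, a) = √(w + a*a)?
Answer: -44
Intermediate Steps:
d(w, a) = 4 - √(w + a²) (d(w, a) = 4 - √(w + a*a) = 4 - √(w + a²))
11*(-3 + (1 + d(0, 6))) = 11*(-3 + (1 + (4 - √(0 + 6²)))) = 11*(-3 + (1 + (4 - √(0 + 36)))) = 11*(-3 + (1 + (4 - √36))) = 11*(-3 + (1 + (4 - 1*6))) = 11*(-3 + (1 + (4 - 6))) = 11*(-3 + (1 - 2)) = 11*(-3 - 1) = 11*(-4) = -44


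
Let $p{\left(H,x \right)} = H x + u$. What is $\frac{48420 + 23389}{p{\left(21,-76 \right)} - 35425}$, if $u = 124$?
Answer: $- \frac{71809}{36897} \approx -1.9462$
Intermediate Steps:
$p{\left(H,x \right)} = 124 + H x$ ($p{\left(H,x \right)} = H x + 124 = 124 + H x$)
$\frac{48420 + 23389}{p{\left(21,-76 \right)} - 35425} = \frac{48420 + 23389}{\left(124 + 21 \left(-76\right)\right) - 35425} = \frac{71809}{\left(124 - 1596\right) - 35425} = \frac{71809}{-1472 - 35425} = \frac{71809}{-36897} = 71809 \left(- \frac{1}{36897}\right) = - \frac{71809}{36897}$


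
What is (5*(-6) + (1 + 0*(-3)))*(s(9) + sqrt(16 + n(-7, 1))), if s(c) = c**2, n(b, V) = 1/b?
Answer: -2349 - 29*sqrt(777)/7 ≈ -2464.5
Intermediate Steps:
(5*(-6) + (1 + 0*(-3)))*(s(9) + sqrt(16 + n(-7, 1))) = (5*(-6) + (1 + 0*(-3)))*(9**2 + sqrt(16 + 1/(-7))) = (-30 + (1 + 0))*(81 + sqrt(16 - 1/7)) = (-30 + 1)*(81 + sqrt(111/7)) = -29*(81 + sqrt(777)/7) = -2349 - 29*sqrt(777)/7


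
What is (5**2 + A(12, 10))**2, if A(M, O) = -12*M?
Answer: 14161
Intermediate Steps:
(5**2 + A(12, 10))**2 = (5**2 - 12*12)**2 = (25 - 144)**2 = (-119)**2 = 14161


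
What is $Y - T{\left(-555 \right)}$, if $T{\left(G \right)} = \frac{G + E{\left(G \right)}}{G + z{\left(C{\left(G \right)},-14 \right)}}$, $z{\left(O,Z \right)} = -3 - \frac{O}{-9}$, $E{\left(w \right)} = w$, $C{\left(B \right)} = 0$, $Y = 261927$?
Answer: $\frac{24359026}{93} \approx 2.6193 \cdot 10^{5}$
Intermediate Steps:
$z{\left(O,Z \right)} = -3 + \frac{O}{9}$ ($z{\left(O,Z \right)} = -3 - O \left(- \frac{1}{9}\right) = -3 - - \frac{O}{9} = -3 + \frac{O}{9}$)
$T{\left(G \right)} = \frac{2 G}{-3 + G}$ ($T{\left(G \right)} = \frac{G + G}{G + \left(-3 + \frac{1}{9} \cdot 0\right)} = \frac{2 G}{G + \left(-3 + 0\right)} = \frac{2 G}{G - 3} = \frac{2 G}{-3 + G}$)
$Y - T{\left(-555 \right)} = 261927 - 2 \left(-555\right) \frac{1}{-3 - 555} = 261927 - 2 \left(-555\right) \frac{1}{-558} = 261927 - 2 \left(-555\right) \left(- \frac{1}{558}\right) = 261927 - \frac{185}{93} = \frac{24359026}{93}$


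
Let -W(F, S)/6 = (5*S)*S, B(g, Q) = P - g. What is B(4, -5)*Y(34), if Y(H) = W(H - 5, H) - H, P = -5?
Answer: 312426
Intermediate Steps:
B(g, Q) = -5 - g
W(F, S) = -30*S**2 (W(F, S) = -6*5*S*S = -30*S**2)
Y(H) = -H - 30*H**2 (Y(H) = -30*H**2 - H = -H - 30*H**2)
B(4, -5)*Y(34) = (-5 - 1*4)*(34*(-1 - 30*34)) = (-5 - 4)*(34*(-1 - 1020)) = -306*(-1021) = -9*(-34714) = 312426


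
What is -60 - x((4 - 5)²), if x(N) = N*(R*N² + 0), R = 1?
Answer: -61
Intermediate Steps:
x(N) = N³ (x(N) = N*(1*N² + 0) = N*(N² + 0) = N*N² = N³)
-60 - x((4 - 5)²) = -60 - ((4 - 5)²)³ = -60 - ((-1)²)³ = -60 - 1*1³ = -60 - 1*1 = -60 - 1 = -61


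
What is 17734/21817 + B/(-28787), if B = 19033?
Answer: 95265697/628045979 ≈ 0.15169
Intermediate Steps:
17734/21817 + B/(-28787) = 17734/21817 + 19033/(-28787) = 17734*(1/21817) + 19033*(-1/28787) = 17734/21817 - 19033/28787 = 95265697/628045979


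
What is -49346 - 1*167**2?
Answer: -77235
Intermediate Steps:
-49346 - 1*167**2 = -49346 - 1*27889 = -49346 - 27889 = -77235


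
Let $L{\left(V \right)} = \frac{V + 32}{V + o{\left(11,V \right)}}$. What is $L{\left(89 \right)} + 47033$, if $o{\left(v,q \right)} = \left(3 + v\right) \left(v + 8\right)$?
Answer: $\frac{16696836}{355} \approx 47033.0$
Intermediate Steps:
$o{\left(v,q \right)} = \left(3 + v\right) \left(8 + v\right)$
$L{\left(V \right)} = \frac{32 + V}{266 + V}$ ($L{\left(V \right)} = \frac{V + 32}{V + \left(24 + 11^{2} + 11 \cdot 11\right)} = \frac{32 + V}{V + \left(24 + 121 + 121\right)} = \frac{32 + V}{V + 266} = \frac{32 + V}{266 + V}$)
$L{\left(89 \right)} + 47033 = \frac{32 + 89}{266 + 89} + 47033 = \frac{1}{355} \cdot 121 + 47033 = \frac{121}{355} + 47033 = \frac{16696836}{355}$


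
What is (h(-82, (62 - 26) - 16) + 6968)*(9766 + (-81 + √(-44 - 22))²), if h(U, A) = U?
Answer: 111973246 - 1115532*I*√66 ≈ 1.1197e+8 - 9.0626e+6*I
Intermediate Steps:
(h(-82, (62 - 26) - 16) + 6968)*(9766 + (-81 + √(-44 - 22))²) = (-82 + 6968)*(9766 + (-81 + √(-44 - 22))²) = 6886*(9766 + (-81 + √(-66))²) = 6886*(9766 + (-81 + I*√66)²) = 67248676 + 6886*(-81 + I*√66)²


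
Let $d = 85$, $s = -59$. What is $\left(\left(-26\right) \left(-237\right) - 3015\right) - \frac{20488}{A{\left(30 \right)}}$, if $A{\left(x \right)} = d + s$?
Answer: $2359$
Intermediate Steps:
$A{\left(x \right)} = 26$ ($A{\left(x \right)} = 85 - 59 = 26$)
$\left(\left(-26\right) \left(-237\right) - 3015\right) - \frac{20488}{A{\left(30 \right)}} = \left(\left(-26\right) \left(-237\right) - 3015\right) - \frac{20488}{26} = \left(6162 - 3015\right) - 788 = 3147 - 788 = 2359$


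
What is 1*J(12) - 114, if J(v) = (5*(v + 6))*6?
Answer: 426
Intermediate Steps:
J(v) = 180 + 30*v (J(v) = (5*(6 + v))*6 = (30 + 5*v)*6 = 180 + 30*v)
1*J(12) - 114 = 1*(180 + 30*12) - 114 = 1*(180 + 360) - 114 = 1*540 - 114 = 540 - 114 = 426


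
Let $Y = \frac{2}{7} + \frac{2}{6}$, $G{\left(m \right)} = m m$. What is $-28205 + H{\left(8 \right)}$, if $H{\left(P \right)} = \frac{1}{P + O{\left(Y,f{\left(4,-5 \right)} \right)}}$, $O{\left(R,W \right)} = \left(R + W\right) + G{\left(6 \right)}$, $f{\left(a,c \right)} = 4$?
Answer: $- \frac{28797284}{1021} \approx -28205.0$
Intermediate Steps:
$G{\left(m \right)} = m^{2}$
$Y = \frac{13}{21}$ ($Y = 2 \cdot \frac{1}{7} + 2 \cdot \frac{1}{6} = \frac{2}{7} + \frac{1}{3} = \frac{13}{21} \approx 0.61905$)
$O{\left(R,W \right)} = 36 + R + W$ ($O{\left(R,W \right)} = \left(R + W\right) + 6^{2} = \left(R + W\right) + 36 = 36 + R + W$)
$H{\left(P \right)} = \frac{1}{\frac{853}{21} + P}$ ($H{\left(P \right)} = \frac{1}{P + \left(36 + \frac{13}{21} + 4\right)} = \frac{1}{P + \frac{853}{21}} = \frac{1}{\frac{853}{21} + P}$)
$-28205 + H{\left(8 \right)} = -28205 + \frac{21}{853 + 21 \cdot 8} = -28205 + \frac{21}{853 + 168} = -28205 + \frac{21}{1021} = - \frac{28797284}{1021}$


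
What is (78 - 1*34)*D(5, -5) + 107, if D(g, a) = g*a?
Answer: -993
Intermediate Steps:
D(g, a) = a*g
(78 - 1*34)*D(5, -5) + 107 = (78 - 1*34)*(-5*5) + 107 = (78 - 34)*(-25) + 107 = 44*(-25) + 107 = -1100 + 107 = -993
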